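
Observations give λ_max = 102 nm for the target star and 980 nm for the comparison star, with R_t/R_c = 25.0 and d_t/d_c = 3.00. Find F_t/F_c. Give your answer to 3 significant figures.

5.92×10^5

Wien's law: T_t/T_c = λ_c/λ_t = 980/102 = 9.608.
L_t/L_c = (R_t/R_c)²(T_t/T_c)⁴ = (25.0)²(9.608)⁴ = 5.326×10^6.
F_t/F_c = (L_t/L_c)/(d_t/d_c)² = 5.326×10^6/(3.00)² = 5.918×10^5.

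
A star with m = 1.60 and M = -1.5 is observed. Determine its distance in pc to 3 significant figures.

m − M = 5 log₁₀(d/10 pc)
1.60 − (-1.5) = 3.10 = 5 log₁₀(d/10)
d = 10 × 10^(3.10/5) = 10 × 10^0.620 = 41.69 pc.

41.7 pc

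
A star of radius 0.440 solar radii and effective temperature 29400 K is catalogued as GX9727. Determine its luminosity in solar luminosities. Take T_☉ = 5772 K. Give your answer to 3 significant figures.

130 solar luminosities

L/L_☉ = (R/R_☉)² (T/T_☉)⁴ = (0.440)² × (29400/5772)⁴
       = 0.1936 × (5.094)⁴ = 0.1936 × 673.1 = 130.3.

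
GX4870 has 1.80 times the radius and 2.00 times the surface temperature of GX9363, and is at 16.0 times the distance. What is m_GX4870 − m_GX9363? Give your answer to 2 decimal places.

L_GX4870/L_GX9363 = (1.80)²(2.00)⁴ = 51.84.
F_GX4870/F_GX9363 = (L_GX4870/L_GX9363)/(d_GX4870/d_GX9363)² = 51.84/256.0 = 0.2025.
m_GX4870 − m_GX9363 = −2.5 log₁₀(0.2025) = 1.73.

1.73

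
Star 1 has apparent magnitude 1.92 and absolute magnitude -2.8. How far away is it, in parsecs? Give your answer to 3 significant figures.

m − M = 5 log₁₀(d/10 pc)
1.92 − (-2.8) = 4.72 = 5 log₁₀(d/10)
d = 10 × 10^(4.72/5) = 10 × 10^0.944 = 87.90 pc.

87.9 pc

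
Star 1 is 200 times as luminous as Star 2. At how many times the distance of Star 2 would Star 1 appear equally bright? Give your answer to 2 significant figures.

Equal flux requires L_1/d_1² = L_2/d_2², so d_1/d_2 = √(L_1/L_2)
= √(200) = 14.14.

14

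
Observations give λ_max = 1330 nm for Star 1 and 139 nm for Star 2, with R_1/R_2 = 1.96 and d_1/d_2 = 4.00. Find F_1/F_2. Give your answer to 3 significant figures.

2.86×10^-5

Wien's law: T_1/T_2 = λ_2/λ_1 = 139/1330 = 0.1045.
L_1/L_2 = (R_1/R_2)²(T_1/T_2)⁴ = (1.96)²(0.1045)⁴ = 4.583×10^-4.
F_1/F_2 = (L_1/L_2)/(d_1/d_2)² = 4.583×10^-4/(4.00)² = 2.864×10^-5.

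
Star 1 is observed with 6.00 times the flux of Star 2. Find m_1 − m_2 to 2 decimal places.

m_1 − m_2 = −2.5 log₁₀(F_1/F_2) = −2.5 log₁₀(6.00) = −2.5 × (0.778) = -1.945.

-1.95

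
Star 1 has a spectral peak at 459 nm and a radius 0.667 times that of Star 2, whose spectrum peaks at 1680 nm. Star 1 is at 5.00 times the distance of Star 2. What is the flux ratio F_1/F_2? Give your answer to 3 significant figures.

3.19

Wien's law: T_1/T_2 = λ_2/λ_1 = 1680/459 = 3.660.
L_1/L_2 = (R_1/R_2)²(T_1/T_2)⁴ = (0.667)²(3.660)⁴ = 79.84.
F_1/F_2 = (L_1/L_2)/(d_1/d_2)² = 79.84/(5.00)² = 3.194.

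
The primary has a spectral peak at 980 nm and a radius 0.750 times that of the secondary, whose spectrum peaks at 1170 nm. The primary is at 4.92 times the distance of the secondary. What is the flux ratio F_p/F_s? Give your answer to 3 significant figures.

0.0472

Wien's law: T_p/T_s = λ_s/λ_p = 1170/980 = 1.194.
L_p/L_s = (R_p/R_s)²(T_p/T_s)⁴ = (0.750)²(1.194)⁴ = 1.143.
F_p/F_s = (L_p/L_s)/(d_p/d_s)² = 1.143/(4.92)² = 0.04721.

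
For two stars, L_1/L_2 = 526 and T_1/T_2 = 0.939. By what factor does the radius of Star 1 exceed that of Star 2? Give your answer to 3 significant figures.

26.0

L ∝ R²T⁴ gives R ∝ √L / T², so
R_1/R_2 = √(526) / (0.939)² = 22.93 / 0.8817 = 26.01.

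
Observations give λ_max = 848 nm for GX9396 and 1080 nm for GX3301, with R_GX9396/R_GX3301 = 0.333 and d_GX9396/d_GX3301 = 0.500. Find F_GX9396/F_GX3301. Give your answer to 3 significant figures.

1.17

Wien's law: T_GX9396/T_GX3301 = λ_GX3301/λ_GX9396 = 1080/848 = 1.274.
L_GX9396/L_GX3301 = (R_GX9396/R_GX3301)²(T_GX9396/T_GX3301)⁴ = (0.333)²(1.274)⁴ = 0.2917.
F_GX9396/F_GX3301 = (L_GX9396/L_GX3301)/(d_GX9396/d_GX3301)² = 0.2917/(0.500)² = 1.167.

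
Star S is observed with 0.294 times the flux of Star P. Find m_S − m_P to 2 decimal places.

1.33

m_S − m_P = −2.5 log₁₀(F_S/F_P) = −2.5 log₁₀(0.294) = −2.5 × (-0.532) = 1.329.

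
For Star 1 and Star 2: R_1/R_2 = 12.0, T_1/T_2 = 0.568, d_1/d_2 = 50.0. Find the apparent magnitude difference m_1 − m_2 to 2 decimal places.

5.56

L_1/L_2 = (12.0)²(0.568)⁴ = 14.99.
F_1/F_2 = (L_1/L_2)/(d_1/d_2)² = 14.99/2500 = 0.005995.
m_1 − m_2 = −2.5 log₁₀(0.005995) = 5.56.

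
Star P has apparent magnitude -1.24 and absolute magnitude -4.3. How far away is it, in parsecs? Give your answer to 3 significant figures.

m − M = 5 log₁₀(d/10 pc)
-1.24 − (-4.3) = 3.06 = 5 log₁₀(d/10)
d = 10 × 10^(3.06/5) = 10 × 10^0.612 = 40.93 pc.

40.9 pc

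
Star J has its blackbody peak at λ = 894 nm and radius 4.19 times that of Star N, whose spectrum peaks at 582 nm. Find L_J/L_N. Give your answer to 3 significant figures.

Wien's law gives T ∝ 1/λ_max, so T_J/T_N = λ_N/λ_J = 582/894 = 0.6510.
Then L ∝ R²T⁴ gives L_J/L_N = (4.19)² × (0.6510)⁴ = 17.56 × 0.1796 = 3.153.

3.15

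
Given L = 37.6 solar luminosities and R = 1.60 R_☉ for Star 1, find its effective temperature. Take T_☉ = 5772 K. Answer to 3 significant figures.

T/T_☉ = (L/L_☉)^(1/4) / (R/R_☉)^(1/2)
T = 5772 × (37.6)^(1/4) / √(1.60) = 5772 × 2.476 / 1.265 = 1.130×10^4 K.

1.13×10^4 K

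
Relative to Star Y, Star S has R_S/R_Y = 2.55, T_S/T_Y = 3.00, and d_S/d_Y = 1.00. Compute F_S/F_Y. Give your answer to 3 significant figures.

527

L_S/L_Y = (R_S/R_Y)²(T_S/T_Y)⁴ = (2.55)² × (3.00)⁴ = 526.7.
F_S/F_Y = (L_S/L_Y)/(d_S/d_Y)² = 526.7 / (1.00)² = 526.7.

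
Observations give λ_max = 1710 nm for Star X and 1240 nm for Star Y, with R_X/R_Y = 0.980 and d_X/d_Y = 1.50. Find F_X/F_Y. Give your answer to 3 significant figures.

0.118

Wien's law: T_X/T_Y = λ_Y/λ_X = 1240/1710 = 0.7251.
L_X/L_Y = (R_X/R_Y)²(T_X/T_Y)⁴ = (0.980)²(0.7251)⁴ = 0.2656.
F_X/F_Y = (L_X/L_Y)/(d_X/d_Y)² = 0.2656/(1.50)² = 0.1180.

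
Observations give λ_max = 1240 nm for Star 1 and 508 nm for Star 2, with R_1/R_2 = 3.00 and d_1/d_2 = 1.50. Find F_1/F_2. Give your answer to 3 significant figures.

0.113

Wien's law: T_1/T_2 = λ_2/λ_1 = 508/1240 = 0.4097.
L_1/L_2 = (R_1/R_2)²(T_1/T_2)⁴ = (3.00)²(0.4097)⁴ = 0.2535.
F_1/F_2 = (L_1/L_2)/(d_1/d_2)² = 0.2535/(1.50)² = 0.1127.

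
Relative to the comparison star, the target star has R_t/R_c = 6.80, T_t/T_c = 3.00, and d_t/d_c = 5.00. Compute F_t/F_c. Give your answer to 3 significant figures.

L_t/L_c = (R_t/R_c)²(T_t/T_c)⁴ = (6.80)² × (3.00)⁴ = 3745.
F_t/F_c = (L_t/L_c)/(d_t/d_c)² = 3745 / (5.00)² = 149.8.

150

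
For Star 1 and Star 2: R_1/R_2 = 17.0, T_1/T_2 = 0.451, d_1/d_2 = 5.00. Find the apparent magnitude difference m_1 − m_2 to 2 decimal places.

L_1/L_2 = (17.0)²(0.451)⁴ = 11.96.
F_1/F_2 = (L_1/L_2)/(d_1/d_2)² = 11.96/25.00 = 0.4783.
m_1 − m_2 = −2.5 log₁₀(0.4783) = 0.80.

0.80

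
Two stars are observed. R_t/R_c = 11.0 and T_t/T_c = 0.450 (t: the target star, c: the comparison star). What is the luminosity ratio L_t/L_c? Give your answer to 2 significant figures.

5.0

From the Stefan–Boltzmann law, L ∝ R²T⁴, so
L_t/L_c = (R_t/R_c)² (T_t/T_c)⁴ = (11.0)² × (0.450)⁴ = 121.0 × 0.04101 = 4.962.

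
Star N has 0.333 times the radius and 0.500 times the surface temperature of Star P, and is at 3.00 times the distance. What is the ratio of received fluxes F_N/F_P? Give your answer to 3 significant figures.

L_N/L_P = (R_N/R_P)²(T_N/T_P)⁴ = (0.333)² × (0.500)⁴ = 0.006931.
F_N/F_P = (L_N/L_P)/(d_N/d_P)² = 0.006931 / (3.00)² = 7.701×10^-4.

7.70×10^-4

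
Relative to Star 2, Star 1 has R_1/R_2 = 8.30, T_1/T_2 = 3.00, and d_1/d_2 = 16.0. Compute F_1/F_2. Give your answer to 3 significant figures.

L_1/L_2 = (R_1/R_2)²(T_1/T_2)⁴ = (8.30)² × (3.00)⁴ = 5580.
F_1/F_2 = (L_1/L_2)/(d_1/d_2)² = 5580 / (16.0)² = 21.80.

21.8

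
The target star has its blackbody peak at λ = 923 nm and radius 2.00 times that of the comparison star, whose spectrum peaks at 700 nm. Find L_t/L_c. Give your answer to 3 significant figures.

1.32

Wien's law gives T ∝ 1/λ_max, so T_t/T_c = λ_c/λ_t = 700/923 = 0.7584.
Then L ∝ R²T⁴ gives L_t/L_c = (2.00)² × (0.7584)⁴ = 4.000 × 0.3308 = 1.323.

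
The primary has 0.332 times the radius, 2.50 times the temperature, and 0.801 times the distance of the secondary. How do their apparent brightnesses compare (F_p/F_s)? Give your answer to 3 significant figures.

L_p/L_s = (R_p/R_s)²(T_p/T_s)⁴ = (0.332)² × (2.50)⁴ = 4.306.
F_p/F_s = (L_p/L_s)/(d_p/d_s)² = 4.306 / (0.801)² = 6.711.

6.71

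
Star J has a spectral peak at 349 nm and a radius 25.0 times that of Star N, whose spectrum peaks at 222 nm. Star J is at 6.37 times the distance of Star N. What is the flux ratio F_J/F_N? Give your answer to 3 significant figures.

2.52

Wien's law: T_J/T_N = λ_N/λ_J = 222/349 = 0.6361.
L_J/L_N = (R_J/R_N)²(T_J/T_N)⁴ = (25.0)²(0.6361)⁴ = 102.3.
F_J/F_N = (L_J/L_N)/(d_J/d_N)² = 102.3/(6.37)² = 2.522.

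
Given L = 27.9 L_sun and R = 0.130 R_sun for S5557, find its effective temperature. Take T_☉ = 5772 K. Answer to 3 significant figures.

T/T_☉ = (L/L_☉)^(1/4) / (R/R_☉)^(1/2)
T = 5772 × (27.9)^(1/4) / √(0.130) = 5772 × 2.298 / 0.3606 = 3.679×10^4 K.

3.68×10^4 K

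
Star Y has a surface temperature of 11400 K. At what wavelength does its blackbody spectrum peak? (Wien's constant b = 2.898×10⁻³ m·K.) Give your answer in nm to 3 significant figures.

λ_max = b/T = 2.898×10⁻³ / 11400 = 2.54×10^-7 m = 254.2 nm.

254 nm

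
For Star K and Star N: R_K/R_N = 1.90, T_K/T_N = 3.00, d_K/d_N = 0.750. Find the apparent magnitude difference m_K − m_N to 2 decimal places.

L_K/L_N = (1.90)²(3.00)⁴ = 292.4.
F_K/F_N = (L_K/L_N)/(d_K/d_N)² = 292.4/0.5625 = 519.8.
m_K − m_N = −2.5 log₁₀(519.8) = -6.79.

-6.79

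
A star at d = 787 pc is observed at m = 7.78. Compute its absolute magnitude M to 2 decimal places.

M = m − 5 log₁₀(d/10 pc) = 7.78 − 5 log₁₀(787/10)
  = 7.78 − 5 × 1.896 = 7.78 − 9.48 = -1.70.

-1.70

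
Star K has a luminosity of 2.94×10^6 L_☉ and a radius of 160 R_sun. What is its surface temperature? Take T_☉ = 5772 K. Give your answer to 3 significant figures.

1.89×10^4 K

T/T_☉ = (L/L_☉)^(1/4) / (R/R_☉)^(1/2)
T = 5772 × (2.94×10^6)^(1/4) / √(160) = 5772 × 41.41 / 12.65 = 1.890×10^4 K.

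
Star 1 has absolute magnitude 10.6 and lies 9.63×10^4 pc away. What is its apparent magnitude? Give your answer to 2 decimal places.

m = M + 5 log₁₀(d/10 pc) = 10.6 + 5 log₁₀(9.63×10^4/10)
  = 10.6 + 5 × 3.984 = 10.6 + 19.92 = 30.52.

30.52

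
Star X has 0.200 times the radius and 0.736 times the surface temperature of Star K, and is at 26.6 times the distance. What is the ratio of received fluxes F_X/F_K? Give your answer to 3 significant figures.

L_X/L_K = (R_X/R_K)²(T_X/T_K)⁴ = (0.200)² × (0.736)⁴ = 0.01174.
F_X/F_K = (L_X/L_K)/(d_X/d_K)² = 0.01174 / (26.6)² = 1.659×10^-5.

1.66×10^-5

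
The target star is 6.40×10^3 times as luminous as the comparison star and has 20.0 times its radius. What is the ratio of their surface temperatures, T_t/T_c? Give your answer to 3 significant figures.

2.00

L ∝ R²T⁴ gives T ∝ (L/R²)^(1/4), so
T_t/T_c = (6.40×10^3 / 20.0²)^(1/4) = (16.00)^(1/4) = 2.000.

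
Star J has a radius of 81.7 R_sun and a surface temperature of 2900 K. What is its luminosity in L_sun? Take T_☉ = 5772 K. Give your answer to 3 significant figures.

L/L_☉ = (R/R_☉)² (T/T_☉)⁴ = (81.7)² × (2900/5772)⁴
       = 6675 × (0.5024)⁴ = 6675 × 0.06372 = 425.3.

425 L_sun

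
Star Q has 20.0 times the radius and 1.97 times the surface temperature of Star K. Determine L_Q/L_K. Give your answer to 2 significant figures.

From the Stefan–Boltzmann law, L ∝ R²T⁴, so
L_Q/L_K = (R_Q/R_K)² (T_Q/T_K)⁴ = (20.0)² × (1.97)⁴ = 400.0 × 15.06 = 6025.

6.0×10^3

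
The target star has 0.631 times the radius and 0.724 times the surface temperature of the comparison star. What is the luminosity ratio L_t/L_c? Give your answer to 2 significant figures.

From the Stefan–Boltzmann law, L ∝ R²T⁴, so
L_t/L_c = (R_t/R_c)² (T_t/T_c)⁴ = (0.631)² × (0.724)⁴ = 0.3982 × 0.2748 = 0.1094.

0.11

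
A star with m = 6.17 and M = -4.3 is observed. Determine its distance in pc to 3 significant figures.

1.24×10^3 pc

m − M = 5 log₁₀(d/10 pc)
6.17 − (-4.3) = 10.47 = 5 log₁₀(d/10)
d = 10 × 10^(10.47/5) = 10 × 10^2.094 = 1242 pc.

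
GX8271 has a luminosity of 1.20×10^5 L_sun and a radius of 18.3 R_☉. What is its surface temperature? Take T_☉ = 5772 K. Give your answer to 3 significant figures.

2.51×10^4 K

T/T_☉ = (L/L_☉)^(1/4) / (R/R_☉)^(1/2)
T = 5772 × (1.20×10^5)^(1/4) / √(18.3) = 5772 × 18.61 / 4.278 = 2.511×10^4 K.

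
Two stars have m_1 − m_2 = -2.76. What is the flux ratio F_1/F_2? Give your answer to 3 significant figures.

12.7

F_1/F_2 = 10^(−(m_1 − m_2)/2.5) = 10^(2.76/2.5) = 10^1.104 = 12.71.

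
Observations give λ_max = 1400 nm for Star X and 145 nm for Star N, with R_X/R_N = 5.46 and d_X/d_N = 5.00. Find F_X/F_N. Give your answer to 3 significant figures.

1.37×10^-4

Wien's law: T_X/T_N = λ_N/λ_X = 145/1400 = 0.1036.
L_X/L_N = (R_X/R_N)²(T_X/T_N)⁴ = (5.46)²(0.1036)⁴ = 0.003430.
F_X/F_N = (L_X/L_N)/(d_X/d_N)² = 0.003430/(5.00)² = 1.372×10^-4.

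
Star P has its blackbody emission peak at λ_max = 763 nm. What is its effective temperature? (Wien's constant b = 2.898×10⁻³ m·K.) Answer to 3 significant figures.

T = b/λ_max = 2.898×10⁻³ / (763×10⁻⁹) = 3798 K.

3.80×10^3 K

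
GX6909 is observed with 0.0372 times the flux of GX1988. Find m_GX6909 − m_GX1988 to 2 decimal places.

3.57

m_GX6909 − m_GX1988 = −2.5 log₁₀(F_GX6909/F_GX1988) = −2.5 log₁₀(0.0372) = −2.5 × (-1.429) = 3.574.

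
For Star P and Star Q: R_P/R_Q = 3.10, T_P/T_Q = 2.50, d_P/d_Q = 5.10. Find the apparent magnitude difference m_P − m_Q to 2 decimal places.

-2.90

L_P/L_Q = (3.10)²(2.50)⁴ = 375.4.
F_P/F_Q = (L_P/L_Q)/(d_P/d_Q)² = 375.4/26.01 = 14.43.
m_P − m_Q = −2.5 log₁₀(14.43) = -2.90.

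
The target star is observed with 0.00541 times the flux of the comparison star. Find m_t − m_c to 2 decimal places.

m_t − m_c = −2.5 log₁₀(F_t/F_c) = −2.5 log₁₀(0.00541) = −2.5 × (-2.267) = 5.667.

5.67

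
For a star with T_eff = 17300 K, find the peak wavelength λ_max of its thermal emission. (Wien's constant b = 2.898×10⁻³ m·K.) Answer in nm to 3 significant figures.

λ_max = b/T = 2.898×10⁻³ / 17300 = 1.68×10^-7 m = 167.5 nm.

168 nm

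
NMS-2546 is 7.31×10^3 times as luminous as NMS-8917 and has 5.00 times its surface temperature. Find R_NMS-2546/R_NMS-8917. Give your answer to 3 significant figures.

3.42

L ∝ R²T⁴ gives R ∝ √L / T², so
R_NMS-2546/R_NMS-8917 = √(7.31×10^3) / (5.00)² = 85.50 / 25.00 = 3.420.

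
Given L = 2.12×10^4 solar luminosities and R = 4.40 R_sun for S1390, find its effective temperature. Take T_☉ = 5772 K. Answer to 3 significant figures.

3.32×10^4 K

T/T_☉ = (L/L_☉)^(1/4) / (R/R_☉)^(1/2)
T = 5772 × (2.12×10^4)^(1/4) / √(4.40) = 5772 × 12.07 / 2.098 = 3.320×10^4 K.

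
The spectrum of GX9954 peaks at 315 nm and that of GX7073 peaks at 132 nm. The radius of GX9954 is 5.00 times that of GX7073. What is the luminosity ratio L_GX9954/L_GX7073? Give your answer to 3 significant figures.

0.771

Wien's law gives T ∝ 1/λ_max, so T_GX9954/T_GX7073 = λ_GX7073/λ_GX9954 = 132/315 = 0.4190.
Then L ∝ R²T⁴ gives L_GX9954/L_GX7073 = (5.00)² × (0.4190)⁴ = 25.00 × 0.03084 = 0.7709.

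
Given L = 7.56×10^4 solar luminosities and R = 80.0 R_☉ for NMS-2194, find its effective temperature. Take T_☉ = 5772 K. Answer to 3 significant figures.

T/T_☉ = (L/L_☉)^(1/4) / (R/R_☉)^(1/2)
T = 5772 × (7.56×10^4)^(1/4) / √(80.0) = 5772 × 16.58 / 8.944 = 1.070×10^4 K.

1.07×10^4 K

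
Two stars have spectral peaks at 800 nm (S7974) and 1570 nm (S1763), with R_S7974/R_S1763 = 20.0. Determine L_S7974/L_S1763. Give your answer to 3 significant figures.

Wien's law gives T ∝ 1/λ_max, so T_S7974/T_S1763 = λ_S1763/λ_S7974 = 1570/800 = 1.962.
Then L ∝ R²T⁴ gives L_S7974/L_S1763 = (20.0)² × (1.962)⁴ = 400.0 × 14.83 = 5933.

5.93×10^3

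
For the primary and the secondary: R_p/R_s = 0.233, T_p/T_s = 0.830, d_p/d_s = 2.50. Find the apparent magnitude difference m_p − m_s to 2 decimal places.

5.96

L_p/L_s = (0.233)²(0.830)⁴ = 0.02576.
F_p/F_s = (L_p/L_s)/(d_p/d_s)² = 0.02576/6.250 = 0.004122.
m_p − m_s = −2.5 log₁₀(0.004122) = 5.96.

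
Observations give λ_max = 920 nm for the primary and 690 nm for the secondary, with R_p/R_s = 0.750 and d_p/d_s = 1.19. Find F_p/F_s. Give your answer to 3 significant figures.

Wien's law: T_p/T_s = λ_s/λ_p = 690/920 = 0.7500.
L_p/L_s = (R_p/R_s)²(T_p/T_s)⁴ = (0.750)²(0.7500)⁴ = 0.1780.
F_p/F_s = (L_p/L_s)/(d_p/d_s)² = 0.1780/(1.19)² = 0.1257.

0.126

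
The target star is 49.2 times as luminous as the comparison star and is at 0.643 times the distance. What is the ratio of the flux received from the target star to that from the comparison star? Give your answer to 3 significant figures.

119

F = L/(4πd²), so F_t/F_c = (L_t/L_c) / (d_t/d_c)²
= 49.2 / (0.643)² = 49.2 / 0.4134 = 119.0.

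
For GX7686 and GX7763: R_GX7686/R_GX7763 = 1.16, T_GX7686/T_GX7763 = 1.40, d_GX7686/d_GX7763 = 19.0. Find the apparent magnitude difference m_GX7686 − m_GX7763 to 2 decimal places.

L_GX7686/L_GX7763 = (1.16)²(1.40)⁴ = 5.169.
F_GX7686/F_GX7763 = (L_GX7686/L_GX7763)/(d_GX7686/d_GX7763)² = 5.169/361.0 = 0.01432.
m_GX7686 − m_GX7763 = −2.5 log₁₀(0.01432) = 4.61.

4.61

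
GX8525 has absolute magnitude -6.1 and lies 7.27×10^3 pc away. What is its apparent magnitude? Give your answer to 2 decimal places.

8.21

m = M + 5 log₁₀(d/10 pc) = -6.1 + 5 log₁₀(7.27×10^3/10)
  = -6.1 + 5 × 2.862 = -6.1 + 14.31 = 8.21.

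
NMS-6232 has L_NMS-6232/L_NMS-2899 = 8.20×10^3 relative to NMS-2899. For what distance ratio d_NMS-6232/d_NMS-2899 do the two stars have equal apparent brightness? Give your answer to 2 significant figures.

91

Equal flux requires L_NMS-6232/d_NMS-6232² = L_NMS-2899/d_NMS-2899², so d_NMS-6232/d_NMS-2899 = √(L_NMS-6232/L_NMS-2899)
= √(8.20×10^3) = 90.55.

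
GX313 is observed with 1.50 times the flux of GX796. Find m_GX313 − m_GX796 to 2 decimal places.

-0.44

m_GX313 − m_GX796 = −2.5 log₁₀(F_GX313/F_GX796) = −2.5 log₁₀(1.50) = −2.5 × (0.176) = -0.440.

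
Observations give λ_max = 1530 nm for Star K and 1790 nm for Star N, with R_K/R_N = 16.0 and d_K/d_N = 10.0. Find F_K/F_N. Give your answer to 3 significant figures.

Wien's law: T_K/T_N = λ_N/λ_K = 1790/1530 = 1.170.
L_K/L_N = (R_K/R_N)²(T_K/T_N)⁴ = (16.0)²(1.170)⁴ = 479.6.
F_K/F_N = (L_K/L_N)/(d_K/d_N)² = 479.6/(10.0)² = 4.796.

4.80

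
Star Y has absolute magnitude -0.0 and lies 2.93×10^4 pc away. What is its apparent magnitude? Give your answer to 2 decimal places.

m = M + 5 log₁₀(d/10 pc) = -0.0 + 5 log₁₀(2.93×10^4/10)
  = -0.0 + 5 × 3.467 = -0.0 + 17.33 = 17.33.

17.33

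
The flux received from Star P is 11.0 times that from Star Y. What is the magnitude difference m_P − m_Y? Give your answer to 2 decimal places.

-2.60

m_P − m_Y = −2.5 log₁₀(F_P/F_Y) = −2.5 log₁₀(11.0) = −2.5 × (1.041) = -2.603.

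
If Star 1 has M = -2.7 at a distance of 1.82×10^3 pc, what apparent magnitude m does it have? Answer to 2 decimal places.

8.60

m = M + 5 log₁₀(d/10 pc) = -2.7 + 5 log₁₀(1.82×10^3/10)
  = -2.7 + 5 × 2.260 = -2.7 + 11.30 = 8.60.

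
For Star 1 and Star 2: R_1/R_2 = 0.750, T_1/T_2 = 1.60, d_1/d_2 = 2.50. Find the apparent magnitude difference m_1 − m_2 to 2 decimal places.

L_1/L_2 = (0.750)²(1.60)⁴ = 3.686.
F_1/F_2 = (L_1/L_2)/(d_1/d_2)² = 3.686/6.250 = 0.5898.
m_1 − m_2 = −2.5 log₁₀(0.5898) = 0.57.

0.57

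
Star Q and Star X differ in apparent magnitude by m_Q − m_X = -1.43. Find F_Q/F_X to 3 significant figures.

F_Q/F_X = 10^(−(m_Q − m_X)/2.5) = 10^(1.43/2.5) = 10^0.572 = 3.733.

3.73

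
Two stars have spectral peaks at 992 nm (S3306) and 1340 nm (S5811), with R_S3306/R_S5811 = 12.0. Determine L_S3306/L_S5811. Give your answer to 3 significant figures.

Wien's law gives T ∝ 1/λ_max, so T_S3306/T_S5811 = λ_S5811/λ_S3306 = 1340/992 = 1.351.
Then L ∝ R²T⁴ gives L_S3306/L_S5811 = (12.0)² × (1.351)⁴ = 144.0 × 3.329 = 479.4.

479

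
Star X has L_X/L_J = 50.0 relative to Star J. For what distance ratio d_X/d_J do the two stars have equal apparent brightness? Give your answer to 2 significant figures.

7.1

Equal flux requires L_X/d_X² = L_J/d_J², so d_X/d_J = √(L_X/L_J)
= √(50.0) = 7.071.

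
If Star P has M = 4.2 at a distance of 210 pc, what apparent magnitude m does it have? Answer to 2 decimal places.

10.81

m = M + 5 log₁₀(d/10 pc) = 4.2 + 5 log₁₀(210/10)
  = 4.2 + 5 × 1.322 = 4.2 + 6.61 = 10.81.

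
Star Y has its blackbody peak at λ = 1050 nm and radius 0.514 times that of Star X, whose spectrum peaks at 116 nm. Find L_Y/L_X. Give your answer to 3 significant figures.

3.94×10^-5

Wien's law gives T ∝ 1/λ_max, so T_Y/T_X = λ_X/λ_Y = 116/1050 = 0.1105.
Then L ∝ R²T⁴ gives L_Y/L_X = (0.514)² × (0.1105)⁴ = 0.2642 × 1.490×10^-4 = 3.936×10^-5.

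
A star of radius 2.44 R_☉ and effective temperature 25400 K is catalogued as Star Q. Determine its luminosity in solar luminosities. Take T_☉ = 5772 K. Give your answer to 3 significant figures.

L/L_☉ = (R/R_☉)² (T/T_☉)⁴ = (2.44)² × (25400/5772)⁴
       = 5.954 × (4.401)⁴ = 5.954 × 375.0 = 2233.

2.23×10^3 solar luminosities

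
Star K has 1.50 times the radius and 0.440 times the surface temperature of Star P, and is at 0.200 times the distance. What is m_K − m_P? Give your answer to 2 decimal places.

-0.81

L_K/L_P = (1.50)²(0.440)⁴ = 0.08433.
F_K/F_P = (L_K/L_P)/(d_K/d_P)² = 0.08433/0.04000 = 2.108.
m_K − m_P = −2.5 log₁₀(2.108) = -0.81.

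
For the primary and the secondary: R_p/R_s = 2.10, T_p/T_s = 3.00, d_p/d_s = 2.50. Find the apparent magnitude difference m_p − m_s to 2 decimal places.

L_p/L_s = (2.10)²(3.00)⁴ = 357.2.
F_p/F_s = (L_p/L_s)/(d_p/d_s)² = 357.2/6.250 = 57.15.
m_p − m_s = −2.5 log₁₀(57.15) = -4.39.

-4.39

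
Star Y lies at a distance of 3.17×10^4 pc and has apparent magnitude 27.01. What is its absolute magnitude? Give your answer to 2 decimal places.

9.50

M = m − 5 log₁₀(d/10 pc) = 27.01 − 5 log₁₀(3.17×10^4/10)
  = 27.01 − 5 × 3.501 = 27.01 − 17.51 = 9.50.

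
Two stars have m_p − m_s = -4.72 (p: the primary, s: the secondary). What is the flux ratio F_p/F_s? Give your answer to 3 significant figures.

77.3

F_p/F_s = 10^(−(m_p − m_s)/2.5) = 10^(4.72/2.5) = 10^1.888 = 77.27.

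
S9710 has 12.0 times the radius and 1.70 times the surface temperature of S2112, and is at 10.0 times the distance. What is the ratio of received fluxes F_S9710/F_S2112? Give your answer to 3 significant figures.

12.0

L_S9710/L_S2112 = (R_S9710/R_S2112)²(T_S9710/T_S2112)⁴ = (12.0)² × (1.70)⁴ = 1203.
F_S9710/F_S2112 = (L_S9710/L_S2112)/(d_S9710/d_S2112)² = 1203 / (10.0)² = 12.03.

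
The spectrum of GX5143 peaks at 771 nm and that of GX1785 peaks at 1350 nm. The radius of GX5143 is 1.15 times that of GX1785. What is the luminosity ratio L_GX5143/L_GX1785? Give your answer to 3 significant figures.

12.4

Wien's law gives T ∝ 1/λ_max, so T_GX5143/T_GX1785 = λ_GX1785/λ_GX5143 = 1350/771 = 1.751.
Then L ∝ R²T⁴ gives L_GX5143/L_GX1785 = (1.15)² × (1.751)⁴ = 1.322 × 9.400 = 12.43.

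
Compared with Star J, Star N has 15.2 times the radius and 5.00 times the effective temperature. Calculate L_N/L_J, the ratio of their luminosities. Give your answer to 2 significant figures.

1.4×10^5

From the Stefan–Boltzmann law, L ∝ R²T⁴, so
L_N/L_J = (R_N/R_J)² (T_N/T_J)⁴ = (15.2)² × (5.00)⁴ = 231.0 × 625.0 = 1.444×10^5.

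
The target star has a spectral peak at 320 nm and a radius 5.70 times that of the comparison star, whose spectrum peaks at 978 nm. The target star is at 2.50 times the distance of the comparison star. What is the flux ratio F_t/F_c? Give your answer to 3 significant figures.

Wien's law: T_t/T_c = λ_c/λ_t = 978/320 = 3.056.
L_t/L_c = (R_t/R_c)²(T_t/T_c)⁴ = (5.70)²(3.056)⁴ = 2835.
F_t/F_c = (L_t/L_c)/(d_t/d_c)² = 2835/(2.50)² = 453.6.

454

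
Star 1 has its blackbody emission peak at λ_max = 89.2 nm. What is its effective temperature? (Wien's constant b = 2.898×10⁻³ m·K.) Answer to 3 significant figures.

T = b/λ_max = 2.898×10⁻³ / (89.2×10⁻⁹) = 3.249×10^4 K.

3.25×10^4 K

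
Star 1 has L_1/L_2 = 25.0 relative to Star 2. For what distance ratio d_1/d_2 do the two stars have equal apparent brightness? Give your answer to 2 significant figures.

5.0

Equal flux requires L_1/d_1² = L_2/d_2², so d_1/d_2 = √(L_1/L_2)
= √(25.0) = 5.000.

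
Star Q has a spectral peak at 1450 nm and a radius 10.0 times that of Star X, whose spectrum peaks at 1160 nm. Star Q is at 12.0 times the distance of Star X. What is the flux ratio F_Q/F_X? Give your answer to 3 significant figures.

Wien's law: T_Q/T_X = λ_X/λ_Q = 1160/1450 = 0.8000.
L_Q/L_X = (R_Q/R_X)²(T_Q/T_X)⁴ = (10.0)²(0.8000)⁴ = 40.96.
F_Q/F_X = (L_Q/L_X)/(d_Q/d_X)² = 40.96/(12.0)² = 0.2844.

0.284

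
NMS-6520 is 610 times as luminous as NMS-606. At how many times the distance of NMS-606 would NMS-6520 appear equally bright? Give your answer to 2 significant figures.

Equal flux requires L_NMS-6520/d_NMS-6520² = L_NMS-606/d_NMS-606², so d_NMS-6520/d_NMS-606 = √(L_NMS-6520/L_NMS-606)
= √(610) = 24.70.

25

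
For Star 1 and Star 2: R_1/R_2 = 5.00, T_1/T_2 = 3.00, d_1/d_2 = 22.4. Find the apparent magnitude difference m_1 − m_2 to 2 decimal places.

L_1/L_2 = (5.00)²(3.00)⁴ = 2025.
F_1/F_2 = (L_1/L_2)/(d_1/d_2)² = 2025/501.8 = 4.036.
m_1 − m_2 = −2.5 log₁₀(4.036) = -1.51.

-1.51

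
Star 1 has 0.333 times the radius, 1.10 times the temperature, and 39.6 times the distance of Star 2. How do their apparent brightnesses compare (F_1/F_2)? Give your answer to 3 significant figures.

1.04×10^-4

L_1/L_2 = (R_1/R_2)²(T_1/T_2)⁴ = (0.333)² × (1.10)⁴ = 0.1624.
F_1/F_2 = (L_1/L_2)/(d_1/d_2)² = 0.1624 / (39.6)² = 1.035×10^-4.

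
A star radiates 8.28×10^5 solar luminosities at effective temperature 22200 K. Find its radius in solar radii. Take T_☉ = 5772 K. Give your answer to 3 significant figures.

61.5 solar radii

R/R_☉ = √(L/L_☉) / (T/T_☉)² = √(8.28×10^5) / (3.846)²
       = 909.9 / 14.79 = 61.51.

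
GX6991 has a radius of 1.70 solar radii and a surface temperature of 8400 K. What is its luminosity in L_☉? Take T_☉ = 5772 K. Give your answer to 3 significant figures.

13.0 L_☉

L/L_☉ = (R/R_☉)² (T/T_☉)⁴ = (1.70)² × (8400/5772)⁴
       = 2.890 × (1.455)⁴ = 2.890 × 4.486 = 12.96.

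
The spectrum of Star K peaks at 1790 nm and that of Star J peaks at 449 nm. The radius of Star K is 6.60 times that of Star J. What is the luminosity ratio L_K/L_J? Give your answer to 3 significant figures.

Wien's law gives T ∝ 1/λ_max, so T_K/T_J = λ_J/λ_K = 449/1790 = 0.2508.
Then L ∝ R²T⁴ gives L_K/L_J = (6.60)² × (0.2508)⁴ = 43.56 × 0.003959 = 0.1724.

0.172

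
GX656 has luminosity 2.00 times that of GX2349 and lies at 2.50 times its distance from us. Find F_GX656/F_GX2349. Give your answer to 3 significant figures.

F = L/(4πd²), so F_GX656/F_GX2349 = (L_GX656/L_GX2349) / (d_GX656/d_GX2349)²
= 2.00 / (2.50)² = 2.00 / 6.250 = 0.3200.

0.320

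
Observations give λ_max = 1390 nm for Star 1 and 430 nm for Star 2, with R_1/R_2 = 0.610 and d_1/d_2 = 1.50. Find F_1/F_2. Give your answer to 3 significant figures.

Wien's law: T_1/T_2 = λ_2/λ_1 = 430/1390 = 0.3094.
L_1/L_2 = (R_1/R_2)²(T_1/T_2)⁴ = (0.610)²(0.3094)⁴ = 0.003408.
F_1/F_2 = (L_1/L_2)/(d_1/d_2)² = 0.003408/(1.50)² = 0.001515.

0.00151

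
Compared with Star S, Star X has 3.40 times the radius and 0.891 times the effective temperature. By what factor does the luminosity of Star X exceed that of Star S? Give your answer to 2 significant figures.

From the Stefan–Boltzmann law, L ∝ R²T⁴, so
L_X/L_S = (R_X/R_S)² (T_X/T_S)⁴ = (3.40)² × (0.891)⁴ = 11.56 × 0.6302 = 7.286.

7.3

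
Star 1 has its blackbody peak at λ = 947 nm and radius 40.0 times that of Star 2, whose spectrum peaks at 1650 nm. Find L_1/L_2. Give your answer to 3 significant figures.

Wien's law gives T ∝ 1/λ_max, so T_1/T_2 = λ_2/λ_1 = 1650/947 = 1.742.
Then L ∝ R²T⁴ gives L_1/L_2 = (40.0)² × (1.742)⁴ = 1600 × 9.216 = 1.475×10^4.

1.47×10^4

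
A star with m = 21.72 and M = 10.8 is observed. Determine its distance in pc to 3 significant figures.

1.53×10^3 pc

m − M = 5 log₁₀(d/10 pc)
21.72 − (10.8) = 10.92 = 5 log₁₀(d/10)
d = 10 × 10^(10.92/5) = 10 × 10^2.184 = 1528 pc.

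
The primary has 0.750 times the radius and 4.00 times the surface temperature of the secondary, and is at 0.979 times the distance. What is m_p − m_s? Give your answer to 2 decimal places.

-5.44

L_p/L_s = (0.750)²(4.00)⁴ = 144.0.
F_p/F_s = (L_p/L_s)/(d_p/d_s)² = 144.0/0.9584 = 150.2.
m_p − m_s = −2.5 log₁₀(150.2) = -5.44.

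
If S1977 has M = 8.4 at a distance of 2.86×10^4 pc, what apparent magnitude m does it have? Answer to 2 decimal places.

m = M + 5 log₁₀(d/10 pc) = 8.4 + 5 log₁₀(2.86×10^4/10)
  = 8.4 + 5 × 3.456 = 8.4 + 17.28 = 25.68.

25.68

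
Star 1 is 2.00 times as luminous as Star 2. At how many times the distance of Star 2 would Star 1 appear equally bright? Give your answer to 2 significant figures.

Equal flux requires L_1/d_1² = L_2/d_2², so d_1/d_2 = √(L_1/L_2)
= √(2.00) = 1.414.

1.4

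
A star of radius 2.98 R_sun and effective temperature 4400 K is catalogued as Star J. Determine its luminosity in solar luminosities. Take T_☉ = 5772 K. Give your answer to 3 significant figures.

L/L_☉ = (R/R_☉)² (T/T_☉)⁴ = (2.98)² × (4400/5772)⁴
       = 8.880 × (0.7623)⁴ = 8.880 × 0.3377 = 2.999.

3.00 solar luminosities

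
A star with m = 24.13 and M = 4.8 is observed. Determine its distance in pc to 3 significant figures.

7.35×10^4 pc

m − M = 5 log₁₀(d/10 pc)
24.13 − (4.8) = 19.33 = 5 log₁₀(d/10)
d = 10 × 10^(19.33/5) = 10 × 10^3.866 = 7.345×10^4 pc.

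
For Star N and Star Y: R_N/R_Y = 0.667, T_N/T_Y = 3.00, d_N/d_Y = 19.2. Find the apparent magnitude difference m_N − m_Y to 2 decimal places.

L_N/L_Y = (0.667)²(3.00)⁴ = 36.04.
F_N/F_Y = (L_N/L_Y)/(d_N/d_Y)² = 36.04/368.6 = 0.09775.
m_N − m_Y = −2.5 log₁₀(0.09775) = 2.52.

2.52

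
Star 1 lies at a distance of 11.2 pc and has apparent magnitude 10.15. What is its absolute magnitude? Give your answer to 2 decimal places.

9.90

M = m − 5 log₁₀(d/10 pc) = 10.15 − 5 log₁₀(11.2/10)
  = 10.15 − 5 × 0.049 = 10.15 − 0.25 = 9.90.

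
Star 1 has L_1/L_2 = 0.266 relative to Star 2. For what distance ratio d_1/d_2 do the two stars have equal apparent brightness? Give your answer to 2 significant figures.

Equal flux requires L_1/d_1² = L_2/d_2², so d_1/d_2 = √(L_1/L_2)
= √(0.266) = 0.5158.

0.52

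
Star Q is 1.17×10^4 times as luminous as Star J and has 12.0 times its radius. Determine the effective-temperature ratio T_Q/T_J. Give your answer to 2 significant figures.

3.0

L ∝ R²T⁴ gives T ∝ (L/R²)^(1/4), so
T_Q/T_J = (1.17×10^4 / 12.0²)^(1/4) = (81.25)^(1/4) = 3.002.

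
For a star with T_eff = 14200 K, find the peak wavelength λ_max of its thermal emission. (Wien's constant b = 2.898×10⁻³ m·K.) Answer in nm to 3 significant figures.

204 nm

λ_max = b/T = 2.898×10⁻³ / 14200 = 2.04×10^-7 m = 204.1 nm.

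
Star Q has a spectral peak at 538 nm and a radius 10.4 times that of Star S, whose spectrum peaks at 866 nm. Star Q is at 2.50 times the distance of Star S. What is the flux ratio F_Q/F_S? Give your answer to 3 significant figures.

116

Wien's law: T_Q/T_S = λ_S/λ_Q = 866/538 = 1.610.
L_Q/L_S = (R_Q/R_S)²(T_Q/T_S)⁴ = (10.4)²(1.610)⁴ = 726.1.
F_Q/F_S = (L_Q/L_S)/(d_Q/d_S)² = 726.1/(2.50)² = 116.2.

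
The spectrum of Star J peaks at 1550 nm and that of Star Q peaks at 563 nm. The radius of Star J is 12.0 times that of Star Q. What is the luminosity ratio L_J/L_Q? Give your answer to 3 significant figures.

Wien's law gives T ∝ 1/λ_max, so T_J/T_Q = λ_Q/λ_J = 563/1550 = 0.3632.
Then L ∝ R²T⁴ gives L_J/L_Q = (12.0)² × (0.3632)⁴ = 144.0 × 0.01741 = 2.507.

2.51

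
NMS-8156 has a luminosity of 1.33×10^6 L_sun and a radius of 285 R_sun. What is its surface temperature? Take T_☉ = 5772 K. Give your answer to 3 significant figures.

1.16×10^4 K

T/T_☉ = (L/L_☉)^(1/4) / (R/R_☉)^(1/2)
T = 5772 × (1.33×10^6)^(1/4) / √(285) = 5772 × 33.96 / 16.88 = 1.161×10^4 K.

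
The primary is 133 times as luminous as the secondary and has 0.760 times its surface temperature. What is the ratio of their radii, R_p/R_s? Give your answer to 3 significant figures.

L ∝ R²T⁴ gives R ∝ √L / T², so
R_p/R_s = √(133) / (0.760)² = 11.53 / 0.5776 = 19.97.

20.0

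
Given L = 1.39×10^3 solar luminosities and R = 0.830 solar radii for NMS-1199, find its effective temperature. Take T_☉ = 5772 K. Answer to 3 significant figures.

T/T_☉ = (L/L_☉)^(1/4) / (R/R_☉)^(1/2)
T = 5772 × (1.39×10^3)^(1/4) / √(0.830) = 5772 × 6.106 / 0.9110 = 3.868×10^4 K.

3.87×10^4 K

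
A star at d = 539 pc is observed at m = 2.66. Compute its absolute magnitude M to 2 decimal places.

-6.00

M = m − 5 log₁₀(d/10 pc) = 2.66 − 5 log₁₀(539/10)
  = 2.66 − 5 × 1.732 = 2.66 − 8.66 = -6.00.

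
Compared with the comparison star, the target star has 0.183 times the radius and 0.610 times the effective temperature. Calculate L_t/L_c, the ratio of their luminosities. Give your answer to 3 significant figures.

0.00464

From the Stefan–Boltzmann law, L ∝ R²T⁴, so
L_t/L_c = (R_t/R_c)² (T_t/T_c)⁴ = (0.183)² × (0.610)⁴ = 0.03349 × 0.1385 = 0.004637.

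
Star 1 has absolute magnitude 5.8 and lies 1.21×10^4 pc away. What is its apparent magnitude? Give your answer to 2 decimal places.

m = M + 5 log₁₀(d/10 pc) = 5.8 + 5 log₁₀(1.21×10^4/10)
  = 5.8 + 5 × 3.083 = 5.8 + 15.41 = 21.21.

21.21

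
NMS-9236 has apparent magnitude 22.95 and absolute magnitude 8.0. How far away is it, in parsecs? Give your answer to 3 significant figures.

m − M = 5 log₁₀(d/10 pc)
22.95 − (8.0) = 14.95 = 5 log₁₀(d/10)
d = 10 × 10^(14.95/5) = 10 × 10^2.990 = 9772 pc.

9.77×10^3 pc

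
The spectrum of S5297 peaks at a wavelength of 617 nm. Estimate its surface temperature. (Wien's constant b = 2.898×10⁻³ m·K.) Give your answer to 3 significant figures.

4.70×10^3 K

T = b/λ_max = 2.898×10⁻³ / (617×10⁻⁹) = 4697 K.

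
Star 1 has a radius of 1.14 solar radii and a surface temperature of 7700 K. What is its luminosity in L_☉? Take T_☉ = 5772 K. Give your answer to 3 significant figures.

4.12 L_☉

L/L_☉ = (R/R_☉)² (T/T_☉)⁴ = (1.14)² × (7700/5772)⁴
       = 1.300 × (1.334)⁴ = 1.300 × 3.167 = 4.116.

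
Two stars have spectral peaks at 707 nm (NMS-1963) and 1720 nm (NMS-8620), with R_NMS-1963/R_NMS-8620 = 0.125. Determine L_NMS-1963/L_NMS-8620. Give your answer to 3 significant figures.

0.547

Wien's law gives T ∝ 1/λ_max, so T_NMS-1963/T_NMS-8620 = λ_NMS-8620/λ_NMS-1963 = 1720/707 = 2.433.
Then L ∝ R²T⁴ gives L_NMS-1963/L_NMS-8620 = (0.125)² × (2.433)⁴ = 0.01562 × 35.03 = 0.5473.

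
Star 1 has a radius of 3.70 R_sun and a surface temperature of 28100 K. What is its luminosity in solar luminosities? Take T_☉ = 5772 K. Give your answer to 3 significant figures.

L/L_☉ = (R/R_☉)² (T/T_☉)⁴ = (3.70)² × (28100/5772)⁴
       = 13.69 × (4.868)⁴ = 13.69 × 561.7 = 7690.

7.69×10^3 solar luminosities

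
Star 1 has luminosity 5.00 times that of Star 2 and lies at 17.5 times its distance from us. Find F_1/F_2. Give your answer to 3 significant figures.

0.0163

F = L/(4πd²), so F_1/F_2 = (L_1/L_2) / (d_1/d_2)²
= 5.00 / (17.5)² = 5.00 / 306.2 = 0.01633.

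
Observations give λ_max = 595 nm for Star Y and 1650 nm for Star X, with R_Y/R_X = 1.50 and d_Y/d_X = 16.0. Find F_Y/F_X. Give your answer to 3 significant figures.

Wien's law: T_Y/T_X = λ_X/λ_Y = 1650/595 = 2.773.
L_Y/L_X = (R_Y/R_X)²(T_Y/T_X)⁴ = (1.50)²(2.773)⁴ = 133.1.
F_Y/F_X = (L_Y/L_X)/(d_Y/d_X)² = 133.1/(16.0)² = 0.5198.

0.520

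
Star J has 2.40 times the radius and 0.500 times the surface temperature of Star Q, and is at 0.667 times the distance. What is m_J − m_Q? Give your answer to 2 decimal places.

0.23

L_J/L_Q = (2.40)²(0.500)⁴ = 0.3600.
F_J/F_Q = (L_J/L_Q)/(d_J/d_Q)² = 0.3600/0.4449 = 0.8092.
m_J − m_Q = −2.5 log₁₀(0.8092) = 0.23.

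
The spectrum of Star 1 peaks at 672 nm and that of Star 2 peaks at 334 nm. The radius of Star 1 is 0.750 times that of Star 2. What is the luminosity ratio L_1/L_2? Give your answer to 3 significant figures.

Wien's law gives T ∝ 1/λ_max, so T_1/T_2 = λ_2/λ_1 = 334/672 = 0.4970.
Then L ∝ R²T⁴ gives L_1/L_2 = (0.750)² × (0.4970)⁴ = 0.5625 × 0.06103 = 0.03433.

0.0343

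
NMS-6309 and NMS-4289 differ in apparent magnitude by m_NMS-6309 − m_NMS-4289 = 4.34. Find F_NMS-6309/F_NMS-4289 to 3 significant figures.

F_NMS-6309/F_NMS-4289 = 10^(−(m_NMS-6309 − m_NMS-4289)/2.5) = 10^(-4.34/2.5) = 10^-1.736 = 0.01837.

0.0184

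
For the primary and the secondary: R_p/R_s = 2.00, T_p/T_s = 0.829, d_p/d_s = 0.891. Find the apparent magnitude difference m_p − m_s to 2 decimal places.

L_p/L_s = (2.00)²(0.829)⁴ = 1.889.
F_p/F_s = (L_p/L_s)/(d_p/d_s)² = 1.889/0.7939 = 2.380.
m_p − m_s = −2.5 log₁₀(2.380) = -0.94.

-0.94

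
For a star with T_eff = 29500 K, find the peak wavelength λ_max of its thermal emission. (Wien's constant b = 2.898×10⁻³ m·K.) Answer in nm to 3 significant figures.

λ_max = b/T = 2.898×10⁻³ / 29500 = 9.82×10^-8 m = 98.24 nm.

98.2 nm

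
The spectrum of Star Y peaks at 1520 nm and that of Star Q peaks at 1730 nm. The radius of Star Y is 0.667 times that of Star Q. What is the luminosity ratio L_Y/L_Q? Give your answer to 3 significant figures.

0.747

Wien's law gives T ∝ 1/λ_max, so T_Y/T_Q = λ_Q/λ_Y = 1730/1520 = 1.138.
Then L ∝ R²T⁴ gives L_Y/L_Q = (0.667)² × (1.138)⁴ = 0.4449 × 1.678 = 0.7466.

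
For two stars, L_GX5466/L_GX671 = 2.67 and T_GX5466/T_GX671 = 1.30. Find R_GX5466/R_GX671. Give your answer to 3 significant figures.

L ∝ R²T⁴ gives R ∝ √L / T², so
R_GX5466/R_GX671 = √(2.67) / (1.30)² = 1.634 / 1.690 = 0.9669.

0.967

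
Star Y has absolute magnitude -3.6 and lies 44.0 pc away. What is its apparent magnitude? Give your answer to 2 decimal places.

m = M + 5 log₁₀(d/10 pc) = -3.6 + 5 log₁₀(44.0/10)
  = -3.6 + 5 × 0.643 = -3.6 + 3.22 = -0.38.

-0.38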